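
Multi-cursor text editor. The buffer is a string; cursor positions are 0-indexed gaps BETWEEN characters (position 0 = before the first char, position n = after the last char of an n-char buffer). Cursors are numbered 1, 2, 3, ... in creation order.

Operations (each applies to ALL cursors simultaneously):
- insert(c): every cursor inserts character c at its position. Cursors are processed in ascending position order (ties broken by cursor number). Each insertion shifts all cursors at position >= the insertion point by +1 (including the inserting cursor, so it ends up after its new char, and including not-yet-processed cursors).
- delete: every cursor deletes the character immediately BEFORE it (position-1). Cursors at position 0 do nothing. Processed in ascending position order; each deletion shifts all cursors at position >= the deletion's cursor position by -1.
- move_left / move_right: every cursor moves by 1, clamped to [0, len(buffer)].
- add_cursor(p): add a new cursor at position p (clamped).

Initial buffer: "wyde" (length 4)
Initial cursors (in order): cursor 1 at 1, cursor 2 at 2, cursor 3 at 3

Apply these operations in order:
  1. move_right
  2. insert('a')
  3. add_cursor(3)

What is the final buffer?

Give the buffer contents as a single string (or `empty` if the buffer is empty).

Answer: wyadaea

Derivation:
After op 1 (move_right): buffer="wyde" (len 4), cursors c1@2 c2@3 c3@4, authorship ....
After op 2 (insert('a')): buffer="wyadaea" (len 7), cursors c1@3 c2@5 c3@7, authorship ..1.2.3
After op 3 (add_cursor(3)): buffer="wyadaea" (len 7), cursors c1@3 c4@3 c2@5 c3@7, authorship ..1.2.3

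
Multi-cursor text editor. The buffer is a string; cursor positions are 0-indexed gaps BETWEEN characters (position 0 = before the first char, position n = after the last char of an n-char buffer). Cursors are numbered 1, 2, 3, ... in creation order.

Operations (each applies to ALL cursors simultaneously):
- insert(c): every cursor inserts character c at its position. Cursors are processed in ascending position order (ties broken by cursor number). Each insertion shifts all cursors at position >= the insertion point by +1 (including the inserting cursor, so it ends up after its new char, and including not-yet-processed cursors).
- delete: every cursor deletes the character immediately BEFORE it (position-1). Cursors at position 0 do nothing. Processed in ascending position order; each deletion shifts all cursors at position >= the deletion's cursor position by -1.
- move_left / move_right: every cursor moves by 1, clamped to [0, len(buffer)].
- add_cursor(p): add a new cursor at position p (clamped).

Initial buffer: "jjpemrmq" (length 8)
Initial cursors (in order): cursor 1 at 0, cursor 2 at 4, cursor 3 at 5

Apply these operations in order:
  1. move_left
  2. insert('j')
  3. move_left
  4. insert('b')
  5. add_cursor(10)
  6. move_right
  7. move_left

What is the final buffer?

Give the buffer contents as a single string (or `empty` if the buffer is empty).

After op 1 (move_left): buffer="jjpemrmq" (len 8), cursors c1@0 c2@3 c3@4, authorship ........
After op 2 (insert('j')): buffer="jjjpjejmrmq" (len 11), cursors c1@1 c2@5 c3@7, authorship 1...2.3....
After op 3 (move_left): buffer="jjjpjejmrmq" (len 11), cursors c1@0 c2@4 c3@6, authorship 1...2.3....
After op 4 (insert('b')): buffer="bjjjpbjebjmrmq" (len 14), cursors c1@1 c2@6 c3@9, authorship 11...22.33....
After op 5 (add_cursor(10)): buffer="bjjjpbjebjmrmq" (len 14), cursors c1@1 c2@6 c3@9 c4@10, authorship 11...22.33....
After op 6 (move_right): buffer="bjjjpbjebjmrmq" (len 14), cursors c1@2 c2@7 c3@10 c4@11, authorship 11...22.33....
After op 7 (move_left): buffer="bjjjpbjebjmrmq" (len 14), cursors c1@1 c2@6 c3@9 c4@10, authorship 11...22.33....

Answer: bjjjpbjebjmrmq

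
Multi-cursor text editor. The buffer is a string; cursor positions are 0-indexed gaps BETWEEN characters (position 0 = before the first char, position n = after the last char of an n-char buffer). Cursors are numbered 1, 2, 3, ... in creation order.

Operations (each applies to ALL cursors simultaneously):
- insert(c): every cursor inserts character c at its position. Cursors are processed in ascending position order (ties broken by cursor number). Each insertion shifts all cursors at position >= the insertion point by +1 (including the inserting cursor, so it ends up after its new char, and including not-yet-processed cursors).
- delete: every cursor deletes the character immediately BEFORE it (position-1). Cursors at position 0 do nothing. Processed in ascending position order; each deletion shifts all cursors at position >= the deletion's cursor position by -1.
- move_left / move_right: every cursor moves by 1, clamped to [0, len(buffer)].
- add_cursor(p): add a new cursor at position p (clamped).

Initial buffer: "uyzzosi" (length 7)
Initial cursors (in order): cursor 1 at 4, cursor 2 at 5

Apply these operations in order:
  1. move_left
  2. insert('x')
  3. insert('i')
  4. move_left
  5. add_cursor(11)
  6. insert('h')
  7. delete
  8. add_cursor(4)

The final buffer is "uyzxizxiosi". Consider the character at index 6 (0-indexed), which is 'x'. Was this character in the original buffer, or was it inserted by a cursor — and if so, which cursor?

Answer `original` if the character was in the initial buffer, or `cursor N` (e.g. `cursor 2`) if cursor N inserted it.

After op 1 (move_left): buffer="uyzzosi" (len 7), cursors c1@3 c2@4, authorship .......
After op 2 (insert('x')): buffer="uyzxzxosi" (len 9), cursors c1@4 c2@6, authorship ...1.2...
After op 3 (insert('i')): buffer="uyzxizxiosi" (len 11), cursors c1@5 c2@8, authorship ...11.22...
After op 4 (move_left): buffer="uyzxizxiosi" (len 11), cursors c1@4 c2@7, authorship ...11.22...
After op 5 (add_cursor(11)): buffer="uyzxizxiosi" (len 11), cursors c1@4 c2@7 c3@11, authorship ...11.22...
After op 6 (insert('h')): buffer="uyzxhizxhiosih" (len 14), cursors c1@5 c2@9 c3@14, authorship ...111.222...3
After op 7 (delete): buffer="uyzxizxiosi" (len 11), cursors c1@4 c2@7 c3@11, authorship ...11.22...
After op 8 (add_cursor(4)): buffer="uyzxizxiosi" (len 11), cursors c1@4 c4@4 c2@7 c3@11, authorship ...11.22...
Authorship (.=original, N=cursor N): . . . 1 1 . 2 2 . . .
Index 6: author = 2

Answer: cursor 2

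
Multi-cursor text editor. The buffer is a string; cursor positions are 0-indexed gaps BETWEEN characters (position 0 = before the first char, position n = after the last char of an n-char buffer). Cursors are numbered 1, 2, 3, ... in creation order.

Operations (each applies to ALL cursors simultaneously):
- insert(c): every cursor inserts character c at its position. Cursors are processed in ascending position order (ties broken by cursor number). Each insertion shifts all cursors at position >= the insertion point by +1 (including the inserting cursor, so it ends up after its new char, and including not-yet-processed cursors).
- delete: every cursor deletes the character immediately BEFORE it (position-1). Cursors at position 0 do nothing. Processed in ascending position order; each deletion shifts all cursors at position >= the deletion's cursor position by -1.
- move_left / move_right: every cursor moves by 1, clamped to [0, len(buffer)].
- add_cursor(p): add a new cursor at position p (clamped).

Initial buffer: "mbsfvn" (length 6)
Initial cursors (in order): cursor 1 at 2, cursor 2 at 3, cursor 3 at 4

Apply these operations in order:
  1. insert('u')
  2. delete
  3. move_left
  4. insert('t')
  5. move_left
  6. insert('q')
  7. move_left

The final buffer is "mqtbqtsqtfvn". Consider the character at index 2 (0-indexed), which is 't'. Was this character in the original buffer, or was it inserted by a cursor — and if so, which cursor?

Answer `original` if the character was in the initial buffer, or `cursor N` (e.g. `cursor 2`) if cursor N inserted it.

After op 1 (insert('u')): buffer="mbusufuvn" (len 9), cursors c1@3 c2@5 c3@7, authorship ..1.2.3..
After op 2 (delete): buffer="mbsfvn" (len 6), cursors c1@2 c2@3 c3@4, authorship ......
After op 3 (move_left): buffer="mbsfvn" (len 6), cursors c1@1 c2@2 c3@3, authorship ......
After op 4 (insert('t')): buffer="mtbtstfvn" (len 9), cursors c1@2 c2@4 c3@6, authorship .1.2.3...
After op 5 (move_left): buffer="mtbtstfvn" (len 9), cursors c1@1 c2@3 c3@5, authorship .1.2.3...
After op 6 (insert('q')): buffer="mqtbqtsqtfvn" (len 12), cursors c1@2 c2@5 c3@8, authorship .11.22.33...
After op 7 (move_left): buffer="mqtbqtsqtfvn" (len 12), cursors c1@1 c2@4 c3@7, authorship .11.22.33...
Authorship (.=original, N=cursor N): . 1 1 . 2 2 . 3 3 . . .
Index 2: author = 1

Answer: cursor 1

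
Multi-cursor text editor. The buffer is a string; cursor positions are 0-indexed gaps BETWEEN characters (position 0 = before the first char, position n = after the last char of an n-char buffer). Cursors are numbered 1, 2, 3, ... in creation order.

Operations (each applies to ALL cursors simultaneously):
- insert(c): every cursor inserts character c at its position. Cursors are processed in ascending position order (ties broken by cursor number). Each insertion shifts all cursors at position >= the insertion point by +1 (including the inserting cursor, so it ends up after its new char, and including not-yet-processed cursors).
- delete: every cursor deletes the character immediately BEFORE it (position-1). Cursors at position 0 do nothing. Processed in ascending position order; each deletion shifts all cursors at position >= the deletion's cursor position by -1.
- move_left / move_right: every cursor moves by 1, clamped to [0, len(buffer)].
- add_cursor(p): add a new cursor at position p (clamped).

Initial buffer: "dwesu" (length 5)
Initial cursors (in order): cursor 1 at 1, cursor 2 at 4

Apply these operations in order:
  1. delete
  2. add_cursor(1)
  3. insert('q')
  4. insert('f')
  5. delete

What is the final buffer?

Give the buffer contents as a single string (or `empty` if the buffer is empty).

After op 1 (delete): buffer="weu" (len 3), cursors c1@0 c2@2, authorship ...
After op 2 (add_cursor(1)): buffer="weu" (len 3), cursors c1@0 c3@1 c2@2, authorship ...
After op 3 (insert('q')): buffer="qwqequ" (len 6), cursors c1@1 c3@3 c2@5, authorship 1.3.2.
After op 4 (insert('f')): buffer="qfwqfeqfu" (len 9), cursors c1@2 c3@5 c2@8, authorship 11.33.22.
After op 5 (delete): buffer="qwqequ" (len 6), cursors c1@1 c3@3 c2@5, authorship 1.3.2.

Answer: qwqequ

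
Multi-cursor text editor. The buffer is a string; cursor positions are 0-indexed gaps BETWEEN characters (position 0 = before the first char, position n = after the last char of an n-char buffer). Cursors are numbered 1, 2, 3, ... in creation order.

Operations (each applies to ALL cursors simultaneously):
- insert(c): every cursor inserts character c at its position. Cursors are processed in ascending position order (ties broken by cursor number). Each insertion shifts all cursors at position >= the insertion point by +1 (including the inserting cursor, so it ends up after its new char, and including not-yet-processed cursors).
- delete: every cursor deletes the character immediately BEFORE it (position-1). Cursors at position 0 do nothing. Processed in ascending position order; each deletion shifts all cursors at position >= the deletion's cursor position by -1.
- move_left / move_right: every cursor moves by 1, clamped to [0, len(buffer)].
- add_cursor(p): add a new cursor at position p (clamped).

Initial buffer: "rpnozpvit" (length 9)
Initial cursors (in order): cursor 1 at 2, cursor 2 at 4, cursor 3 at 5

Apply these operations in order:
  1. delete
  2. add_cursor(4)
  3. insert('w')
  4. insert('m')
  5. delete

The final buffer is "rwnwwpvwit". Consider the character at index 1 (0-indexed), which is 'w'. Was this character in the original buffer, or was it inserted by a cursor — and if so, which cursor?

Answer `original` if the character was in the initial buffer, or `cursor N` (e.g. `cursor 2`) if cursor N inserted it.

Answer: cursor 1

Derivation:
After op 1 (delete): buffer="rnpvit" (len 6), cursors c1@1 c2@2 c3@2, authorship ......
After op 2 (add_cursor(4)): buffer="rnpvit" (len 6), cursors c1@1 c2@2 c3@2 c4@4, authorship ......
After op 3 (insert('w')): buffer="rwnwwpvwit" (len 10), cursors c1@2 c2@5 c3@5 c4@8, authorship .1.23..4..
After op 4 (insert('m')): buffer="rwmnwwmmpvwmit" (len 14), cursors c1@3 c2@8 c3@8 c4@12, authorship .11.2323..44..
After op 5 (delete): buffer="rwnwwpvwit" (len 10), cursors c1@2 c2@5 c3@5 c4@8, authorship .1.23..4..
Authorship (.=original, N=cursor N): . 1 . 2 3 . . 4 . .
Index 1: author = 1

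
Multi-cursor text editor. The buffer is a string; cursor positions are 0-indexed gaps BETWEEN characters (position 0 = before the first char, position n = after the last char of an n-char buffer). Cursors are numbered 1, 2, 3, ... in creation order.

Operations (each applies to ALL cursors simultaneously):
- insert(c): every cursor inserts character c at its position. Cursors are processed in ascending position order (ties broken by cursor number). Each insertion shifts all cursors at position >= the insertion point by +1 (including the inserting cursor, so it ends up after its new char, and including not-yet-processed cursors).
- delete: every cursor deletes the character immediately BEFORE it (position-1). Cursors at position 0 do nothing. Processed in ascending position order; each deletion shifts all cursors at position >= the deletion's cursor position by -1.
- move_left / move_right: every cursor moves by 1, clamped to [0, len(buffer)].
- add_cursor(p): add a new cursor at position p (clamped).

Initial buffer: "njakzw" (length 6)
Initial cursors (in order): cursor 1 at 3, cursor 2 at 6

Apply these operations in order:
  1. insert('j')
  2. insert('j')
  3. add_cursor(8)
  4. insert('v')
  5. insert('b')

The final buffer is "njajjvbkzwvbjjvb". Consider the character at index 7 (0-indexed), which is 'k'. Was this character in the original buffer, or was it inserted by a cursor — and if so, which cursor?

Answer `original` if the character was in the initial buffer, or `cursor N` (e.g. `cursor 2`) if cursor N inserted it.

After op 1 (insert('j')): buffer="njajkzwj" (len 8), cursors c1@4 c2@8, authorship ...1...2
After op 2 (insert('j')): buffer="njajjkzwjj" (len 10), cursors c1@5 c2@10, authorship ...11...22
After op 3 (add_cursor(8)): buffer="njajjkzwjj" (len 10), cursors c1@5 c3@8 c2@10, authorship ...11...22
After op 4 (insert('v')): buffer="njajjvkzwvjjv" (len 13), cursors c1@6 c3@10 c2@13, authorship ...111...3222
After op 5 (insert('b')): buffer="njajjvbkzwvbjjvb" (len 16), cursors c1@7 c3@12 c2@16, authorship ...1111...332222
Authorship (.=original, N=cursor N): . . . 1 1 1 1 . . . 3 3 2 2 2 2
Index 7: author = original

Answer: original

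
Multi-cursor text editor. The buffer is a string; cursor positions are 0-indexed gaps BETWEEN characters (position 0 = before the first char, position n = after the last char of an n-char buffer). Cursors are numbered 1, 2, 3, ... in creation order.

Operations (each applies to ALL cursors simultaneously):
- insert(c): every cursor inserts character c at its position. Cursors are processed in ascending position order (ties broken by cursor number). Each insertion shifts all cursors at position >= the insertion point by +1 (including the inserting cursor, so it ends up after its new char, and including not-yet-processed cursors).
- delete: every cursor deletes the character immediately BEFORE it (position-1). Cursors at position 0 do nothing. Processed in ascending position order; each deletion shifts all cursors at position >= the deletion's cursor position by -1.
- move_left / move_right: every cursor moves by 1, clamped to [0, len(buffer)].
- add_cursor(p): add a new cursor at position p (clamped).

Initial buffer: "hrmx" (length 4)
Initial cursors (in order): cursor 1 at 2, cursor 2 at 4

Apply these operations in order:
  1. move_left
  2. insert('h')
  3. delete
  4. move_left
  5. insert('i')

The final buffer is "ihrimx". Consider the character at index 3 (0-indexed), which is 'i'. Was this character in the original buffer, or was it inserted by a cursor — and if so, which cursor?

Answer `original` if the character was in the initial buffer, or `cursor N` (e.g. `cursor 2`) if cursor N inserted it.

Answer: cursor 2

Derivation:
After op 1 (move_left): buffer="hrmx" (len 4), cursors c1@1 c2@3, authorship ....
After op 2 (insert('h')): buffer="hhrmhx" (len 6), cursors c1@2 c2@5, authorship .1..2.
After op 3 (delete): buffer="hrmx" (len 4), cursors c1@1 c2@3, authorship ....
After op 4 (move_left): buffer="hrmx" (len 4), cursors c1@0 c2@2, authorship ....
After op 5 (insert('i')): buffer="ihrimx" (len 6), cursors c1@1 c2@4, authorship 1..2..
Authorship (.=original, N=cursor N): 1 . . 2 . .
Index 3: author = 2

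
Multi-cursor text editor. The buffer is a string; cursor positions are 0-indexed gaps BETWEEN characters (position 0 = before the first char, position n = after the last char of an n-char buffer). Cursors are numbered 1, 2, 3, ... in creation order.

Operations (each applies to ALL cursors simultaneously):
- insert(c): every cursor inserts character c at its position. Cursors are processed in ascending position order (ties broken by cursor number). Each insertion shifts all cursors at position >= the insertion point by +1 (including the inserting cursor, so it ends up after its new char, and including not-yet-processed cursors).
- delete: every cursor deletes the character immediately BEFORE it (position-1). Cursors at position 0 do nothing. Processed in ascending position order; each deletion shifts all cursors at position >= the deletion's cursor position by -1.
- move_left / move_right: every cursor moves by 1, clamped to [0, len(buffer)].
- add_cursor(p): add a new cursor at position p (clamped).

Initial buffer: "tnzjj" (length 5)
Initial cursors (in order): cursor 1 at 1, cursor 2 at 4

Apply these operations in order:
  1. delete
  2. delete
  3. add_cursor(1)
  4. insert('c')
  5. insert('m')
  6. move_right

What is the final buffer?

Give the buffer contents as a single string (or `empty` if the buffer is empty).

After op 1 (delete): buffer="nzj" (len 3), cursors c1@0 c2@2, authorship ...
After op 2 (delete): buffer="nj" (len 2), cursors c1@0 c2@1, authorship ..
After op 3 (add_cursor(1)): buffer="nj" (len 2), cursors c1@0 c2@1 c3@1, authorship ..
After op 4 (insert('c')): buffer="cnccj" (len 5), cursors c1@1 c2@4 c3@4, authorship 1.23.
After op 5 (insert('m')): buffer="cmnccmmj" (len 8), cursors c1@2 c2@7 c3@7, authorship 11.2323.
After op 6 (move_right): buffer="cmnccmmj" (len 8), cursors c1@3 c2@8 c3@8, authorship 11.2323.

Answer: cmnccmmj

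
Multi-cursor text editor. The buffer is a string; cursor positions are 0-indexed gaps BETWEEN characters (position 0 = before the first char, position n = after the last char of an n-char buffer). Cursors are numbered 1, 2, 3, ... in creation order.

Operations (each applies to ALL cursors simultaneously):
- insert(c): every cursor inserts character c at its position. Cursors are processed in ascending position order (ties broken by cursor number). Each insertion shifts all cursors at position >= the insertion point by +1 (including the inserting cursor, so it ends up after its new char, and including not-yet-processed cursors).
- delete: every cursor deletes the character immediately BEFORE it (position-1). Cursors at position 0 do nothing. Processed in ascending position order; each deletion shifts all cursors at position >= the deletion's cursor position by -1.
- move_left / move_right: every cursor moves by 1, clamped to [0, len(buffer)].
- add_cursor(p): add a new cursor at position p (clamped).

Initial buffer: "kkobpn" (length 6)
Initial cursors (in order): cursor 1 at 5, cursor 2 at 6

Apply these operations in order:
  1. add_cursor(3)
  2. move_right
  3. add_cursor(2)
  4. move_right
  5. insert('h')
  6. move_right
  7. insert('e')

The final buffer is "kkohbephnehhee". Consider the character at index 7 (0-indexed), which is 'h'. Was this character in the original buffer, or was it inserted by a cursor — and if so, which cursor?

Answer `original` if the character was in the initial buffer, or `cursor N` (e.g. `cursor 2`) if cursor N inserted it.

After op 1 (add_cursor(3)): buffer="kkobpn" (len 6), cursors c3@3 c1@5 c2@6, authorship ......
After op 2 (move_right): buffer="kkobpn" (len 6), cursors c3@4 c1@6 c2@6, authorship ......
After op 3 (add_cursor(2)): buffer="kkobpn" (len 6), cursors c4@2 c3@4 c1@6 c2@6, authorship ......
After op 4 (move_right): buffer="kkobpn" (len 6), cursors c4@3 c3@5 c1@6 c2@6, authorship ......
After op 5 (insert('h')): buffer="kkohbphnhh" (len 10), cursors c4@4 c3@7 c1@10 c2@10, authorship ...4..3.12
After op 6 (move_right): buffer="kkohbphnhh" (len 10), cursors c4@5 c3@8 c1@10 c2@10, authorship ...4..3.12
After op 7 (insert('e')): buffer="kkohbephnehhee" (len 14), cursors c4@6 c3@10 c1@14 c2@14, authorship ...4.4.3.31212
Authorship (.=original, N=cursor N): . . . 4 . 4 . 3 . 3 1 2 1 2
Index 7: author = 3

Answer: cursor 3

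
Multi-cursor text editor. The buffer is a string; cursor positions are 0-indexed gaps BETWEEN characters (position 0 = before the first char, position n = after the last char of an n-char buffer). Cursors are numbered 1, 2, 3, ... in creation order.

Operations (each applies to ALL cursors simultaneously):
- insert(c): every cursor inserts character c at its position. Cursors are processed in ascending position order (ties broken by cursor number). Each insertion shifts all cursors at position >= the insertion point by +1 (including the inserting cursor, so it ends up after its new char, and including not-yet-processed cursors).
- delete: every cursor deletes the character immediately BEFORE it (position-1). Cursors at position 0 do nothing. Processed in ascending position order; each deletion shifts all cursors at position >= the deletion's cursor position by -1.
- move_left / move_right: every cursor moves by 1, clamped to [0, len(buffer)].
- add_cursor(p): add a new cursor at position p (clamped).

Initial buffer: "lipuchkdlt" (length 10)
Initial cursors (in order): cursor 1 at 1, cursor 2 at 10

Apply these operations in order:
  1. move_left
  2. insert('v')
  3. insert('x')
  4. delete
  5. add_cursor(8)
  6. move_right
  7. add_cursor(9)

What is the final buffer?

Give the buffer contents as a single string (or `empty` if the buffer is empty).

After op 1 (move_left): buffer="lipuchkdlt" (len 10), cursors c1@0 c2@9, authorship ..........
After op 2 (insert('v')): buffer="vlipuchkdlvt" (len 12), cursors c1@1 c2@11, authorship 1.........2.
After op 3 (insert('x')): buffer="vxlipuchkdlvxt" (len 14), cursors c1@2 c2@13, authorship 11.........22.
After op 4 (delete): buffer="vlipuchkdlvt" (len 12), cursors c1@1 c2@11, authorship 1.........2.
After op 5 (add_cursor(8)): buffer="vlipuchkdlvt" (len 12), cursors c1@1 c3@8 c2@11, authorship 1.........2.
After op 6 (move_right): buffer="vlipuchkdlvt" (len 12), cursors c1@2 c3@9 c2@12, authorship 1.........2.
After op 7 (add_cursor(9)): buffer="vlipuchkdlvt" (len 12), cursors c1@2 c3@9 c4@9 c2@12, authorship 1.........2.

Answer: vlipuchkdlvt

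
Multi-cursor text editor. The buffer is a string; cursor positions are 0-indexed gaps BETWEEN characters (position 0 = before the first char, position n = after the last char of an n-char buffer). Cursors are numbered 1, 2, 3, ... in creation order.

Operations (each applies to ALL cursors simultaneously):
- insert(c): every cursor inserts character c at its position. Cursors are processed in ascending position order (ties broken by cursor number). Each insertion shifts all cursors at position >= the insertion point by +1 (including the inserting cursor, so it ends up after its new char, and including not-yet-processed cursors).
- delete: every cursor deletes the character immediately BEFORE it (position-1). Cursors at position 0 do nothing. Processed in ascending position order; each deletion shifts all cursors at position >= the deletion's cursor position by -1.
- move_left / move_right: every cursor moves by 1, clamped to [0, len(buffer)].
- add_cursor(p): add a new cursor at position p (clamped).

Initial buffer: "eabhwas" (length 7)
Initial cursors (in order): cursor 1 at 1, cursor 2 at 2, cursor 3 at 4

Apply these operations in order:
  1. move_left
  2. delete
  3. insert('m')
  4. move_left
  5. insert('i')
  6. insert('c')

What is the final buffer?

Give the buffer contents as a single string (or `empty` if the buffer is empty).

Answer: miiccmaicmhwas

Derivation:
After op 1 (move_left): buffer="eabhwas" (len 7), cursors c1@0 c2@1 c3@3, authorship .......
After op 2 (delete): buffer="ahwas" (len 5), cursors c1@0 c2@0 c3@1, authorship .....
After op 3 (insert('m')): buffer="mmamhwas" (len 8), cursors c1@2 c2@2 c3@4, authorship 12.3....
After op 4 (move_left): buffer="mmamhwas" (len 8), cursors c1@1 c2@1 c3@3, authorship 12.3....
After op 5 (insert('i')): buffer="miimaimhwas" (len 11), cursors c1@3 c2@3 c3@6, authorship 1122.33....
After op 6 (insert('c')): buffer="miiccmaicmhwas" (len 14), cursors c1@5 c2@5 c3@9, authorship 112122.333....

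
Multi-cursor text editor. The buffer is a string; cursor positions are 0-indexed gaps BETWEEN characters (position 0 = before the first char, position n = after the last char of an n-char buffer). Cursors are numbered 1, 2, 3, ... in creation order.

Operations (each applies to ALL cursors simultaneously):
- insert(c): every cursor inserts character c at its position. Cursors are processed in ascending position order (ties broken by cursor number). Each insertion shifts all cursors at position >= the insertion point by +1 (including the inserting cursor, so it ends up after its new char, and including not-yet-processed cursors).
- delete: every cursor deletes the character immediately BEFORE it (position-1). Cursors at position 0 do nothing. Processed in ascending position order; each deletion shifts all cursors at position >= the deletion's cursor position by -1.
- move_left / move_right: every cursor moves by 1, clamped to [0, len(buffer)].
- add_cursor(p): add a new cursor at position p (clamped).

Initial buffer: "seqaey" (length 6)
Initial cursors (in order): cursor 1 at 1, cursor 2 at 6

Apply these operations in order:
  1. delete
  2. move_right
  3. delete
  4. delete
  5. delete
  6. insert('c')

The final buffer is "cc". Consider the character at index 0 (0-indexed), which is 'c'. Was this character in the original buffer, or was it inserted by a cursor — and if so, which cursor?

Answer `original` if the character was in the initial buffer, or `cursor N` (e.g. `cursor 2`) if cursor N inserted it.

Answer: cursor 1

Derivation:
After op 1 (delete): buffer="eqae" (len 4), cursors c1@0 c2@4, authorship ....
After op 2 (move_right): buffer="eqae" (len 4), cursors c1@1 c2@4, authorship ....
After op 3 (delete): buffer="qa" (len 2), cursors c1@0 c2@2, authorship ..
After op 4 (delete): buffer="q" (len 1), cursors c1@0 c2@1, authorship .
After op 5 (delete): buffer="" (len 0), cursors c1@0 c2@0, authorship 
After op 6 (insert('c')): buffer="cc" (len 2), cursors c1@2 c2@2, authorship 12
Authorship (.=original, N=cursor N): 1 2
Index 0: author = 1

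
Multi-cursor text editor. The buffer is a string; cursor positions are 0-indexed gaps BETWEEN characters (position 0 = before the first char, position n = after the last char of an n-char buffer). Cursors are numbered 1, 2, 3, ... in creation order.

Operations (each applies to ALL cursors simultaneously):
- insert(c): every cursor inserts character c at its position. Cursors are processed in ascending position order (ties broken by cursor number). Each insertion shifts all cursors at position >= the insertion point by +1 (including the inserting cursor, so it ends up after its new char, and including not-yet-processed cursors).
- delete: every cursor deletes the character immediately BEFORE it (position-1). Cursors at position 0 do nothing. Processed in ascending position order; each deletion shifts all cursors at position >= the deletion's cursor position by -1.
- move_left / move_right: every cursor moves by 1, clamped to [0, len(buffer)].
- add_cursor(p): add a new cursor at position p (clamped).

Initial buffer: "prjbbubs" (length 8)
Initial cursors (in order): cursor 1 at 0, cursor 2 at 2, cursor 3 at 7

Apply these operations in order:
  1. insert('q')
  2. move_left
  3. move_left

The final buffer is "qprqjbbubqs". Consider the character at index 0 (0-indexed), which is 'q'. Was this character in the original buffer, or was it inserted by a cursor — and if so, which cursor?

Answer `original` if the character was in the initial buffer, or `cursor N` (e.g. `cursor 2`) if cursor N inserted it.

After op 1 (insert('q')): buffer="qprqjbbubqs" (len 11), cursors c1@1 c2@4 c3@10, authorship 1..2.....3.
After op 2 (move_left): buffer="qprqjbbubqs" (len 11), cursors c1@0 c2@3 c3@9, authorship 1..2.....3.
After op 3 (move_left): buffer="qprqjbbubqs" (len 11), cursors c1@0 c2@2 c3@8, authorship 1..2.....3.
Authorship (.=original, N=cursor N): 1 . . 2 . . . . . 3 .
Index 0: author = 1

Answer: cursor 1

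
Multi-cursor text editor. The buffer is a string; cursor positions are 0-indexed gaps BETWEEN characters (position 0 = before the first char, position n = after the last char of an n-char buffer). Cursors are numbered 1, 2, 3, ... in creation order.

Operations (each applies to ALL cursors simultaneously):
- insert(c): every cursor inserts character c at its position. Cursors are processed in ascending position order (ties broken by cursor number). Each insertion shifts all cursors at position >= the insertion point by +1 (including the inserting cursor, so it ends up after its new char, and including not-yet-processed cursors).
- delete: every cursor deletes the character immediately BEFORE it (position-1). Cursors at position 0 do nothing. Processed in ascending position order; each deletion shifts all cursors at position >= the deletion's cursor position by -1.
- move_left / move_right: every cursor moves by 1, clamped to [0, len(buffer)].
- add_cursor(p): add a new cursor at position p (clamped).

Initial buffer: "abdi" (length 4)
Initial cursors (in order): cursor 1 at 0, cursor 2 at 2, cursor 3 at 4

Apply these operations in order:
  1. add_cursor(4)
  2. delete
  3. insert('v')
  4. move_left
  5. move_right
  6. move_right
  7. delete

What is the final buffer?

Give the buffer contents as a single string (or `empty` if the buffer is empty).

Answer: v

Derivation:
After op 1 (add_cursor(4)): buffer="abdi" (len 4), cursors c1@0 c2@2 c3@4 c4@4, authorship ....
After op 2 (delete): buffer="a" (len 1), cursors c1@0 c2@1 c3@1 c4@1, authorship .
After op 3 (insert('v')): buffer="vavvv" (len 5), cursors c1@1 c2@5 c3@5 c4@5, authorship 1.234
After op 4 (move_left): buffer="vavvv" (len 5), cursors c1@0 c2@4 c3@4 c4@4, authorship 1.234
After op 5 (move_right): buffer="vavvv" (len 5), cursors c1@1 c2@5 c3@5 c4@5, authorship 1.234
After op 6 (move_right): buffer="vavvv" (len 5), cursors c1@2 c2@5 c3@5 c4@5, authorship 1.234
After op 7 (delete): buffer="v" (len 1), cursors c1@1 c2@1 c3@1 c4@1, authorship 1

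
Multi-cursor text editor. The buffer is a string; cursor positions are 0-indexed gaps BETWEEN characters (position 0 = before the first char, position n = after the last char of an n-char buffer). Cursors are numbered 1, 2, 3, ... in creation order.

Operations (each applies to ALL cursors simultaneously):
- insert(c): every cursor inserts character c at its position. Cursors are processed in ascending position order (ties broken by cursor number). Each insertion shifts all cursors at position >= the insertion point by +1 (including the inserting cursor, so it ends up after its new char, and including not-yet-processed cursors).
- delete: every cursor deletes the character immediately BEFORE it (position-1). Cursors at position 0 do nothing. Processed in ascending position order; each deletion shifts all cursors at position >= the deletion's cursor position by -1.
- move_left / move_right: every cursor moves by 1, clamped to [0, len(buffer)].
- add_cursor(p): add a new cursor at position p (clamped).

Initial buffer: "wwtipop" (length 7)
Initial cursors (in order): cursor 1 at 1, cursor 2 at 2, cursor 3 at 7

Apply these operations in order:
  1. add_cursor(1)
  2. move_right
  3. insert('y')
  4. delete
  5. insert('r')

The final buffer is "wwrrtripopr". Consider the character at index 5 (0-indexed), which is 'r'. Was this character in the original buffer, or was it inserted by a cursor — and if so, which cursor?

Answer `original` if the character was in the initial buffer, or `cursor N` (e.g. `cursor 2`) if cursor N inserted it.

After op 1 (add_cursor(1)): buffer="wwtipop" (len 7), cursors c1@1 c4@1 c2@2 c3@7, authorship .......
After op 2 (move_right): buffer="wwtipop" (len 7), cursors c1@2 c4@2 c2@3 c3@7, authorship .......
After op 3 (insert('y')): buffer="wwyytyipopy" (len 11), cursors c1@4 c4@4 c2@6 c3@11, authorship ..14.2....3
After op 4 (delete): buffer="wwtipop" (len 7), cursors c1@2 c4@2 c2@3 c3@7, authorship .......
After op 5 (insert('r')): buffer="wwrrtripopr" (len 11), cursors c1@4 c4@4 c2@6 c3@11, authorship ..14.2....3
Authorship (.=original, N=cursor N): . . 1 4 . 2 . . . . 3
Index 5: author = 2

Answer: cursor 2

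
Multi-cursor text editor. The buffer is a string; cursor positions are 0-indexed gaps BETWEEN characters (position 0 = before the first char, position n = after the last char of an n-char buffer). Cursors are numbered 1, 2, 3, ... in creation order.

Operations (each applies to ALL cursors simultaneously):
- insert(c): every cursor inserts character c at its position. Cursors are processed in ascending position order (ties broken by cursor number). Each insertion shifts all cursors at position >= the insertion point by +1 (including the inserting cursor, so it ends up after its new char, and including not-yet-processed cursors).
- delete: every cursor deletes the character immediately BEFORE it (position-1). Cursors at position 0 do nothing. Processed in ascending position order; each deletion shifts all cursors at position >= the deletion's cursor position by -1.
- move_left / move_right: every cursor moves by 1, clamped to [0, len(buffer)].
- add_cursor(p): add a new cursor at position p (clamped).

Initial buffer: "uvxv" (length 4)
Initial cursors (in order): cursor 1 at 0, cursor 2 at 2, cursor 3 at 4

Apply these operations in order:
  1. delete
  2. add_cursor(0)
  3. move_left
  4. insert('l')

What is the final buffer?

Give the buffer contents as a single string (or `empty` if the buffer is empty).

Answer: lllulx

Derivation:
After op 1 (delete): buffer="ux" (len 2), cursors c1@0 c2@1 c3@2, authorship ..
After op 2 (add_cursor(0)): buffer="ux" (len 2), cursors c1@0 c4@0 c2@1 c3@2, authorship ..
After op 3 (move_left): buffer="ux" (len 2), cursors c1@0 c2@0 c4@0 c3@1, authorship ..
After op 4 (insert('l')): buffer="lllulx" (len 6), cursors c1@3 c2@3 c4@3 c3@5, authorship 124.3.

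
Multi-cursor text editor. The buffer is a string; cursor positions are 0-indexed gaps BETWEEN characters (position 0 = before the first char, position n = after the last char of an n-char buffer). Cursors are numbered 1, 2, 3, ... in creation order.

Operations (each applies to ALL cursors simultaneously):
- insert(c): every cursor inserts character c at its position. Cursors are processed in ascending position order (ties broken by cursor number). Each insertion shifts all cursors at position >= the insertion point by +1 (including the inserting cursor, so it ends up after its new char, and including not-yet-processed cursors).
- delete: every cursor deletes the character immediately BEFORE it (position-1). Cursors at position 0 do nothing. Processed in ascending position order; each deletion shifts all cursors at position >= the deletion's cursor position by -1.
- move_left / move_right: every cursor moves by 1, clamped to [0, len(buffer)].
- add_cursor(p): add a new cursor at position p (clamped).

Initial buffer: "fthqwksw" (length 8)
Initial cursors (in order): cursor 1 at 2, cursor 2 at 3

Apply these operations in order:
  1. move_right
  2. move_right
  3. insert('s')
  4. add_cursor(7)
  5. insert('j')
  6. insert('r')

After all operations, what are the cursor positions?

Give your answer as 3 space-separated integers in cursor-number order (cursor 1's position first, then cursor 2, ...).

Answer: 7 13 13

Derivation:
After op 1 (move_right): buffer="fthqwksw" (len 8), cursors c1@3 c2@4, authorship ........
After op 2 (move_right): buffer="fthqwksw" (len 8), cursors c1@4 c2@5, authorship ........
After op 3 (insert('s')): buffer="fthqswsksw" (len 10), cursors c1@5 c2@7, authorship ....1.2...
After op 4 (add_cursor(7)): buffer="fthqswsksw" (len 10), cursors c1@5 c2@7 c3@7, authorship ....1.2...
After op 5 (insert('j')): buffer="fthqsjwsjjksw" (len 13), cursors c1@6 c2@10 c3@10, authorship ....11.223...
After op 6 (insert('r')): buffer="fthqsjrwsjjrrksw" (len 16), cursors c1@7 c2@13 c3@13, authorship ....111.22323...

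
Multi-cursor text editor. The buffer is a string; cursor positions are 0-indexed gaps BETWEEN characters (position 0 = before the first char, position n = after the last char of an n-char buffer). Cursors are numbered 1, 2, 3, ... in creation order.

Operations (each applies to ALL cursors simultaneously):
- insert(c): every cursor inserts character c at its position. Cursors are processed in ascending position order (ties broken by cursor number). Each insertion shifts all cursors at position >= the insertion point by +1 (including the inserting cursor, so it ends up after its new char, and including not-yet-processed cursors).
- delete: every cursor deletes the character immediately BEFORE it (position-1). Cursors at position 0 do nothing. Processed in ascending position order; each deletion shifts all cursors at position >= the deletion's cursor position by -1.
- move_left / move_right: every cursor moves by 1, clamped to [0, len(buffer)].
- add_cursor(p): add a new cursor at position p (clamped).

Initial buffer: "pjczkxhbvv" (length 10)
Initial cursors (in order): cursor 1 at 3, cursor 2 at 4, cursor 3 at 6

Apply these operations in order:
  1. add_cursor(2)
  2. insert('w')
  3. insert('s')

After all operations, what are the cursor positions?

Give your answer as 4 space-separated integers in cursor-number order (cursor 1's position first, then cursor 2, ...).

Answer: 7 10 14 4

Derivation:
After op 1 (add_cursor(2)): buffer="pjczkxhbvv" (len 10), cursors c4@2 c1@3 c2@4 c3@6, authorship ..........
After op 2 (insert('w')): buffer="pjwcwzwkxwhbvv" (len 14), cursors c4@3 c1@5 c2@7 c3@10, authorship ..4.1.2..3....
After op 3 (insert('s')): buffer="pjwscwszwskxwshbvv" (len 18), cursors c4@4 c1@7 c2@10 c3@14, authorship ..44.11.22..33....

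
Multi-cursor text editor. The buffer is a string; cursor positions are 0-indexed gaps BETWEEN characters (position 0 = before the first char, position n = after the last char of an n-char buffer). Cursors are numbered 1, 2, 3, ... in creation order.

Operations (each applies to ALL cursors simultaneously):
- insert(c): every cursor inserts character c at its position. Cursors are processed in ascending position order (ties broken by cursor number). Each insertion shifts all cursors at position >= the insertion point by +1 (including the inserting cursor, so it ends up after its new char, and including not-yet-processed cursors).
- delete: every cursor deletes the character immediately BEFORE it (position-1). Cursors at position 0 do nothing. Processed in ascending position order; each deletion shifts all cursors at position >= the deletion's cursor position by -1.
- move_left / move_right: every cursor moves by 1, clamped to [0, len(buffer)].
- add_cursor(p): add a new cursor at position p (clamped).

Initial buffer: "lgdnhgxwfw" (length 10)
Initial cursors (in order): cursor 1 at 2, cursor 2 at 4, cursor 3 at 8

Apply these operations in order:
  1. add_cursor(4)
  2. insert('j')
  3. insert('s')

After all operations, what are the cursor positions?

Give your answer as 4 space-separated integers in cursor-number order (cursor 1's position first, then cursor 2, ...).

Answer: 4 10 16 10

Derivation:
After op 1 (add_cursor(4)): buffer="lgdnhgxwfw" (len 10), cursors c1@2 c2@4 c4@4 c3@8, authorship ..........
After op 2 (insert('j')): buffer="lgjdnjjhgxwjfw" (len 14), cursors c1@3 c2@7 c4@7 c3@12, authorship ..1..24....3..
After op 3 (insert('s')): buffer="lgjsdnjjsshgxwjsfw" (len 18), cursors c1@4 c2@10 c4@10 c3@16, authorship ..11..2424....33..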